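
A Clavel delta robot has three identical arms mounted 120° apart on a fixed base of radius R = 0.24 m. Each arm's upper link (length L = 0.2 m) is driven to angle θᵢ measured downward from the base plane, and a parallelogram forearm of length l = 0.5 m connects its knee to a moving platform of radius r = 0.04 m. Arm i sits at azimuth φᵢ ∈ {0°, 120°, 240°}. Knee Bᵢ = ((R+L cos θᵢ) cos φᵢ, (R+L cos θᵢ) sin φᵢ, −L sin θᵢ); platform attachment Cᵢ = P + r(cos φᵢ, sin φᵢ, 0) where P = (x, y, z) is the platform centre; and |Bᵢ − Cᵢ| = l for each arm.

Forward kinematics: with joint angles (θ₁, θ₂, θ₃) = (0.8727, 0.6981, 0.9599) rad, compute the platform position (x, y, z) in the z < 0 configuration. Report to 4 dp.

(-0.0081, 0.0448, -0.5202)

φ1=0.0°: virtual centre (0.3286, 0.0000, -0.1532), radius l
arm 2 at φ=120.0°: e+L cos θ2 = 0.3532;  centre 2 = (-0.1766, 0.3059, -0.1286)
centre 3 = (0.3147·cos240.0°, 0.3147·sin240.0°, -0.1638) = (-0.1574, -0.2726, -0.1638)
eliminate P² terms by subtracting sphere 1 from 2 and 3
linear system: -1.0103x+0.6118y = 0.0099−0.0493z; -0.9718x+-0.5451y = -0.0055−-0.0212z
det = 1.1453;  x = -0.0017+0.0121z,  y = 0.0133+-0.0606z
into |P−centre ₁|² = l²: 1.0038z² + 0.2968z + -0.1173 = 0;  Δ = 0.5589;  z = -0.5202 or 0.2245 → z<0 root = -0.5202
x = -0.0081, y = 0.0448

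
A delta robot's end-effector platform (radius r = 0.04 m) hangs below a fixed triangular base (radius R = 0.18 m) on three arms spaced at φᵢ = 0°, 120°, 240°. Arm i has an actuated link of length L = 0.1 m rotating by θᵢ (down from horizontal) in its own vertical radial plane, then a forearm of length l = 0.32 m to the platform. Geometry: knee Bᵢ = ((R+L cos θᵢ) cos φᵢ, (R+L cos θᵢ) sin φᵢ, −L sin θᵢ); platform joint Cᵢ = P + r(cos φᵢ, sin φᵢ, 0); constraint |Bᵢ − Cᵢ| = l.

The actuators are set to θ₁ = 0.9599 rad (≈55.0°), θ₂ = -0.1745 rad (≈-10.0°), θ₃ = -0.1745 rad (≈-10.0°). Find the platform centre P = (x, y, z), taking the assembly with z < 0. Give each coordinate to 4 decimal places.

(-0.0888, 0.0000, -0.2252)

arm 1 at φ=0.0°: ρ1 = 0.1974;  S1 = (0.1974, 0.0000, -0.0819)
φ2=120.0°: virtual centre (-0.1192, 0.2065, 0.0174), radius l
arm 3 at φ=240.0°: ρ3 = 0.2385;  S3 = (-0.1192, -0.2065, 0.0174)
subtract pairs → two planes through P
linear system: -0.6332x+0.4131y = 0.0115−0.1985z; -0.6332x+-0.4131y = 0.0115−0.1985z
Cramer: x(z) = -0.0182+0.3136z;  y(z) = 0.0000-0.0000z
into |P−S₁|² = l²: 1.0983z² + 0.0287z + -0.0492 = 0;  Δ = 0.2171;  z = -0.2252 or 0.1991 → z<0 root = -0.2252
x = -0.0888, y = 0.0000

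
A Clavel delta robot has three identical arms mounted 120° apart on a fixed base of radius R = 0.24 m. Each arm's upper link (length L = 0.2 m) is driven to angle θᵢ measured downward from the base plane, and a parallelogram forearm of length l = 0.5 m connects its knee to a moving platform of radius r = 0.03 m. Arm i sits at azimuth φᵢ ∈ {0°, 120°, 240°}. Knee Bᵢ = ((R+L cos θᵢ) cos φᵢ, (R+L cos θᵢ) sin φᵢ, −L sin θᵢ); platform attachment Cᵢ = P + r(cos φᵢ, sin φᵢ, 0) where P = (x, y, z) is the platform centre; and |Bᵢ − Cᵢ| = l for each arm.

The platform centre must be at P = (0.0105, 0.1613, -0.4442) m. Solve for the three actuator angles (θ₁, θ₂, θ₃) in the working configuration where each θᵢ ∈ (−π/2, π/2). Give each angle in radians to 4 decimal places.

φ1=0.0° → target in arm frame (0.0105, 0.1613)
  e−x'=0.1995;  (l²−L²−(e−x')²−y'²−z²)/2L = -0.1328
  γ=atan2(-0.4442,0.1995)=-1.1487;  ψ=arccos(-0.2728)=1.8471;  θ1=γ+ψ≈0.6984
φ2=120.0° → target in arm frame (0.1344, -0.0897)
  e−x'=0.0756;  (l²−L²−(e−x')²−y'²−z²)/2L = -0.0027
  γ=atan2(-0.4442,0.0756)=-1.4023;  ψ=arccos(-0.0060)=1.5768;  θ2=γ+ψ≈0.1745
rotate P by −φ3: (-0.1449, -0.0716, -0.4442)
  e−x'=0.3549;  (l²−L²−(e−x')²−y'²−z²)/2L = -0.2960
  √(A²+B²)=0.5686;  θ3 = -0.8966+2.1184 ≈ 1.2218

θ₁ = 0.6984, θ₂ = 0.1745, θ₃ = 1.2218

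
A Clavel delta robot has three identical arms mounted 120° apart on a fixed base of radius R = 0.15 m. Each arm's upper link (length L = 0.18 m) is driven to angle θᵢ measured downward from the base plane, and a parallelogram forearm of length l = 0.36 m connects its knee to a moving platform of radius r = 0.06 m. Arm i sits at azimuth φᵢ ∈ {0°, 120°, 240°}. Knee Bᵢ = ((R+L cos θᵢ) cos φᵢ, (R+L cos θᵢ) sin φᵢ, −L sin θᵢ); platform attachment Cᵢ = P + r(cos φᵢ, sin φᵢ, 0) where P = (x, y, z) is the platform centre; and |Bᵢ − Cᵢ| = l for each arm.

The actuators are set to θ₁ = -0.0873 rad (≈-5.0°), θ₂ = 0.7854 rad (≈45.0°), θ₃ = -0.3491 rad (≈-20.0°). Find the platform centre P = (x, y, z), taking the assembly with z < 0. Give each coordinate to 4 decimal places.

arm 1 at φ=0.0°: ρ1 = 0.2693;  S1 = (0.2693, 0.0000, 0.0157)
φ2=120.0°: virtual centre (-0.1086, 0.1882, -0.1273), radius l
φ3=240.0°: virtual centre (-0.1296, -0.2244, 0.0616), radius l
subtract pairs → two planes through P
[-0.7559 0.3763 -0.2859]·P = -0.0094;  [-0.7978 -0.4488 0.0918]·P = -0.0018
Cramer: x(z) = 0.0077-0.1467z;  y(z) = -0.0095+0.4652z
into |P−S₁|² = l²: 1.2379z² + 0.0365z + -0.0608 = 0;  Δ = 0.3024;  z = -0.2369 or 0.2073 → z<0 root = -0.2369
x = 0.0424, y = -0.1197

(0.0424, -0.1197, -0.2369)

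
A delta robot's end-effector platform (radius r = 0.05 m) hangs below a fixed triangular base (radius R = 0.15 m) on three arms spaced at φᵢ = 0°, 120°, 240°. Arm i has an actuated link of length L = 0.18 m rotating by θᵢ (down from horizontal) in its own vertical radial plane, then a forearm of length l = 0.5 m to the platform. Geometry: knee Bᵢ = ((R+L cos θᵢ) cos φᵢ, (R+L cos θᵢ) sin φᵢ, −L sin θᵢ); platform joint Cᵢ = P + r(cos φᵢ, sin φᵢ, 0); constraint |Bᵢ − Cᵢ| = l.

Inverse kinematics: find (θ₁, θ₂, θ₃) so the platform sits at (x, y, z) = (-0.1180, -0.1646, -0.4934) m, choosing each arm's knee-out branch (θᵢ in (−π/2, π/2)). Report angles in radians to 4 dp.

rotate P by −φ1: (-0.1180, -0.1646, -0.4934)
  e−x'=0.2180;  (l²−L²−(e−x')²−y'²−z²)/2L = -0.2791
  γ=atan2(-0.4934,0.2180)=-1.1548;  ψ=arccos(-0.5173)=2.1145;  θ1=γ+ψ≈0.9598
φ2=120.0° → target in arm frame (-0.0835, 0.1845)
  A=0.1835, B=-0.4934, C=(l²−L²−A²−y'²−z²)/(2L)=-0.2599
  γ=atan2(-0.4934,0.1835)=-1.2147;  ψ=arccos(-0.4937)=2.0872;  θ2=γ+ψ≈0.8725
rotate P by −φ3: (0.2015, -0.0199, -0.4934)
  e−x'=-0.1015;  (l²−L²−(e−x')²−y'²−z²)/2L = -0.1015
  θ3 = atan2(B,A) + arccos(C/0.5037) = 0.0000

θ₁ = 0.9598, θ₂ = 0.8725, θ₃ = 0.0000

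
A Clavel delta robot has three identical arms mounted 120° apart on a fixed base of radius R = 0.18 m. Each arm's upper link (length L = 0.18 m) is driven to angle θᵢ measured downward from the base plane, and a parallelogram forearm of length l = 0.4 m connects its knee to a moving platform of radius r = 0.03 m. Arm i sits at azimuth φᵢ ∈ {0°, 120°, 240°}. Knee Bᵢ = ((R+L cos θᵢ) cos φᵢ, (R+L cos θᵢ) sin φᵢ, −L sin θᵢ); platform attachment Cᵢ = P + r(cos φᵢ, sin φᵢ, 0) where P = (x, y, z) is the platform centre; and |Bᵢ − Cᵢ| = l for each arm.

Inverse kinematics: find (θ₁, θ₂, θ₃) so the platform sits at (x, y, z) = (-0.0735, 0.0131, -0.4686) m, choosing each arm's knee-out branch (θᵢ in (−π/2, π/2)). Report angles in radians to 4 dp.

rotate P by −φ1: (-0.0735, 0.0131, -0.4686)
  A=0.2235, B=-0.4686, C=(l²−L²−A²−y'²−z²)/(2L)=-0.3947
  √(A²+B²)=0.5192;  θ1 = -1.1258+2.4346 ≈ 1.3089
φ2=120.0° → target in arm frame (0.0481, 0.0571)
  A cos θ + B sin θ = C:  0.1019·cos θ + -0.4686·sin θ = -0.2934
  γ=atan2(-0.4686,0.1019)=-1.3567;  ψ=arccos(-0.6119)=2.2292;  θ2=γ+ψ≈0.8725
arm 3 (φ=240.0°): x'=0.0254, y'=-0.0702
  A cos θ + B sin θ = C:  0.1246·cos θ + -0.4686·sin θ = -0.3123
  γ=atan2(-0.4686,0.1246)=-1.3109;  ψ=arccos(-0.6441)=2.2707;  θ3=γ+ψ≈0.9598

θ₁ = 1.3089, θ₂ = 0.8725, θ₃ = 0.9598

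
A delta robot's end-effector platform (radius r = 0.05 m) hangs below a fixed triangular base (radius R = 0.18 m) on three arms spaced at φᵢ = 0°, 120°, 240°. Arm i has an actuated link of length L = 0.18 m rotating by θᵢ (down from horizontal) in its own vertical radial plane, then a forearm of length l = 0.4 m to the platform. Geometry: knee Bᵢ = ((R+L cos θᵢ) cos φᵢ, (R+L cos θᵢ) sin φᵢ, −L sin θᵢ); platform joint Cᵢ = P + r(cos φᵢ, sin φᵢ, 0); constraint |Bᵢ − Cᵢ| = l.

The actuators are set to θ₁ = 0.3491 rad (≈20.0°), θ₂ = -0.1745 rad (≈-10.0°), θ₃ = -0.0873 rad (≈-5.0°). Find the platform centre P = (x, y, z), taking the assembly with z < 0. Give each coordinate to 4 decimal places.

arm 1 at φ=0.0°: (R−r)+L cos θ1 = 0.2991;  O1 = (0.2991, 0.0000, -0.0616)
O2 = (0.3073·cos120.0°, 0.3073·sin120.0°, 0.0313) = (-0.1536, 0.2661, 0.0313)
arm 3 at φ=240.0°: (R−r)+L cos θ3 = 0.3093;  O3 = (-0.1547, -0.2679, 0.0157)
|O₂|²−|O₁|² = 0.0021;  |O₃|²−|O₁|² = 0.0026
linear system: -0.9056x+0.5322y = 0.0021−0.1856z; -0.9076x+-0.5357y = 0.0026−0.1545z
Cramer: x(z) = -0.0026+0.1877z;  y(z) = -0.0005-0.0295z
into |P−O₁|² = l²: 1.0361z² + 0.0099z + -0.0651 = 0;  Δ = 0.2701;  z = -0.2556 or 0.2460 → z<0 root = -0.2556
x = -0.0506, y = 0.0070

(-0.0506, 0.0070, -0.2556)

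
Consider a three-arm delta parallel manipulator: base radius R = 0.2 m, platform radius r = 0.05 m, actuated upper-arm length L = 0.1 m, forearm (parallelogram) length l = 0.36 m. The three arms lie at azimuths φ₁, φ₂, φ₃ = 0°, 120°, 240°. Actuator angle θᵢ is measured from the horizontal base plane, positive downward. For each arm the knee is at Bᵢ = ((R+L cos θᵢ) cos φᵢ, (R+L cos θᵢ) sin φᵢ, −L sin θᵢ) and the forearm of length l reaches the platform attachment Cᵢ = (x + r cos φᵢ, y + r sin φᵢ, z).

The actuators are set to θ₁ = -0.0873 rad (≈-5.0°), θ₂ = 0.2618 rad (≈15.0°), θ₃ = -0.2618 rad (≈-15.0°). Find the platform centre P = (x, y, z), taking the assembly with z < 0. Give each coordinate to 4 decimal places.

arm 1 at φ=0.0°: e+L cos θ1 = 0.2496;  O1 = (0.2496, 0.0000, 0.0087)
arm 2 at φ=120.0°: e+L cos θ2 = 0.2466;  O2 = (-0.1233, 0.2136, -0.0259)
arm 3 at φ=240.0°: e+L cos θ3 = 0.2466;  O3 = (-0.1233, -0.2136, 0.0259)
|O₂|²−|O₁|² = -0.0009;  |O₃|²−|O₁|² = -0.0009
plane₁₂: -0.7458x+0.4271y+-0.0692z = -0.0009
det = 0.6371;  x = 0.0012+-0.0234z,  y = 0.0000+0.1212z
quadratic in z: (1.0152)z²+(-0.0058)z+(-0.0678)=0, √Δ=0.5248 → z ∈ {-0.2556, 0.2613}; z = -0.2556 (taking z<0)
x = 0.0072, y = -0.0310

(0.0072, -0.0310, -0.2556)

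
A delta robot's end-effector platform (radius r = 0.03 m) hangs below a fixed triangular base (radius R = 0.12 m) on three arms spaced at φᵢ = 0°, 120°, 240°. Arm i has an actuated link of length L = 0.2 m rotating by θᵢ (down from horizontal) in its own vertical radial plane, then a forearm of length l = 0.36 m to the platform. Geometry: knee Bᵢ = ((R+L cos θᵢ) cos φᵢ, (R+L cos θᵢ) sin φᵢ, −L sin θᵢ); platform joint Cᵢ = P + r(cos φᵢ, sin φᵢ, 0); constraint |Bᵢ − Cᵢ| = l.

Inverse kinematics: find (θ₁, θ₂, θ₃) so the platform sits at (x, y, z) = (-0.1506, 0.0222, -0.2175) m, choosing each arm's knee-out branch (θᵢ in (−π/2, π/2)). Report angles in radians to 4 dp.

arm 1 (φ=0.0°): x'=-0.1506, y'=0.0222
  A cos θ + B sin θ = C:  0.2406·cos θ + -0.2175·sin θ = -0.0402
  √(A²+B²)=0.3243;  θ1 = -0.7350+1.6951 ≈ 0.9601
arm 2 (φ=120.0°): x'=0.0945, y'=0.1193
  A=-0.0045, B=-0.2175, C=(l²−L²−A²−y'²−z²)/(2L)=0.0701
  γ=atan2(-0.2175,-0.0045)=-1.5916;  ψ=arccos(0.3222)=1.2428;  θ2=γ+ψ≈-0.3488
φ3=240.0° → target in arm frame (0.0561, -0.1415)
  A cos θ + B sin θ = C:  0.0339·cos θ + -0.2175·sin θ = 0.0528
  √(A²+B²)=0.2201;  θ3 = -1.4161+1.3286 ≈ -0.0874

θ₁ = 0.9601, θ₂ = -0.3488, θ₃ = -0.0874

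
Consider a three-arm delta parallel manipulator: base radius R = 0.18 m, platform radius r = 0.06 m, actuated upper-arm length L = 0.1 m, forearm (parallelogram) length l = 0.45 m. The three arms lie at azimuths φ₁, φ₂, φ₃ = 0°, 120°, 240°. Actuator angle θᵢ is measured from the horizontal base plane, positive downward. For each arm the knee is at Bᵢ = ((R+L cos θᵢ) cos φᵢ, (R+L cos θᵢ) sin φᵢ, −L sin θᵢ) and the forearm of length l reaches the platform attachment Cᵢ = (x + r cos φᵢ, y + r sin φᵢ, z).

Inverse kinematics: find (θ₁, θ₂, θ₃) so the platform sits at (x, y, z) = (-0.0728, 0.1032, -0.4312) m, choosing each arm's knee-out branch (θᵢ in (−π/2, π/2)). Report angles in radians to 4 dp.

θ₁ = 0.8724, θ₂ = -0.0877, θ₃ = 0.7851

φ1=0.0° → target in arm frame (-0.0728, 0.1032)
  A=0.1928, B=-0.4312, C=(l²−L²−A²−y'²−z²)/(2L)=-0.2063
  √(A²+B²)=0.4723;  θ1 = -1.1503+2.0227 ≈ 0.8724
arm 2 (φ=120.0°): x'=0.1258, y'=0.0114
  e−x'=-0.0058;  (l²−L²−(e−x')²−y'²−z²)/2L = 0.0320
  √(A²+B²)=0.4312;  θ2 = -1.5842+1.4965 ≈ -0.0877
arm 3 (φ=240.0°): x'=-0.0530, y'=-0.1146
  e−x'=0.1730;  (l²−L²−(e−x')²−y'²−z²)/2L = -0.1825
  γ=atan2(-0.4312,0.1730)=-1.1893;  ψ=arccos(-0.3928)=1.9745;  θ3=γ+ψ≈0.7851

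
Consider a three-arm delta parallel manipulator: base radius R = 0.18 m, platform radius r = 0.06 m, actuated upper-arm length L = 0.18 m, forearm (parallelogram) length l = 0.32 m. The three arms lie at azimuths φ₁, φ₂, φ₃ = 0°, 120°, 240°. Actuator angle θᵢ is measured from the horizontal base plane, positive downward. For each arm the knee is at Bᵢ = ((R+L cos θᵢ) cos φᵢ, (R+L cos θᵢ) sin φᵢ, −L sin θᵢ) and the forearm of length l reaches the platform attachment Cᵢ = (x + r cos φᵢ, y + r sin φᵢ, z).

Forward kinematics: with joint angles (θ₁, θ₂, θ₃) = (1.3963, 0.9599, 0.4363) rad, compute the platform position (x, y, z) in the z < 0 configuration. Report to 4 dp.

(-0.1179, -0.0634, -0.3383)

S1 = (0.1513·cos0.0°, 0.1513·sin0.0°, -0.1773) = (0.1513, 0.0000, -0.1773)
φ2=120.0°: virtual centre (-0.1116, 0.1933, -0.1474), radius l
S3 = (0.2831·cos240.0°, 0.2831·sin240.0°, -0.0761) = (-0.1416, -0.2452, -0.0761)
subtract pairs → two planes through P
[-0.5257 0.3867 0.0596]·P = 0.0173;  [-0.5856 -0.4904 0.2024]·P = 0.0317
det = 0.4843;  x = -0.0428+0.2220z,  y = -0.0135+0.1476z
into |P−S₁|² = l²: 1.0711z² + 0.2644z + -0.0332 = 0;  Δ = 0.2119;  z = -0.3383 or 0.0915 → z<0 root = -0.3383
x = -0.1179, y = -0.0634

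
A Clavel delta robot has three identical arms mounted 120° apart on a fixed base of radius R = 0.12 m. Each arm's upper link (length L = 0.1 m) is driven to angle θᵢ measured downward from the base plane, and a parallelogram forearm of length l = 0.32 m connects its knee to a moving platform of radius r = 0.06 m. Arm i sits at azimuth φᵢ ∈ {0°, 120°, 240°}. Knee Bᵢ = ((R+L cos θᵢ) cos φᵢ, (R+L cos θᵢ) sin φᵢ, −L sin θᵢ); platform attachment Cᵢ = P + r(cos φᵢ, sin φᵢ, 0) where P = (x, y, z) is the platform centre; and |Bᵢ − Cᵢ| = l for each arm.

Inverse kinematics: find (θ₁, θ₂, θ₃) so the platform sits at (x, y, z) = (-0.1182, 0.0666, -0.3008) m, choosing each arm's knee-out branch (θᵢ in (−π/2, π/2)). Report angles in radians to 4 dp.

θ₁ = 1.0471, θ₂ = -0.0872, θ₃ = 0.5233

φ1=0.0° → target in arm frame (-0.1182, 0.0666)
  A=0.1782, B=-0.3008, C=(l²−L²−A²−y'²−z²)/(2L)=-0.1714
  γ=atan2(-0.3008,0.1782)=-1.0360;  ψ=arccos(-0.4901)=2.0830;  θ1=γ+ψ≈1.0471
φ2=120.0° → target in arm frame (0.1168, 0.0691)
  e−x'=-0.0568;  (l²−L²−(e−x')²−y'²−z²)/2L = -0.0304
  θ2 = atan2(B,A) + arccos(C/0.3061) = -0.0872
rotate P by −φ3: (0.0014, -0.1357, -0.3008)
  A=0.0586, B=-0.3008, C=(l²−L²−A²−y'²−z²)/(2L)=-0.0996
  √(A²+B²)=0.3065;  θ3 = -1.3785+1.9018 ≈ 0.5233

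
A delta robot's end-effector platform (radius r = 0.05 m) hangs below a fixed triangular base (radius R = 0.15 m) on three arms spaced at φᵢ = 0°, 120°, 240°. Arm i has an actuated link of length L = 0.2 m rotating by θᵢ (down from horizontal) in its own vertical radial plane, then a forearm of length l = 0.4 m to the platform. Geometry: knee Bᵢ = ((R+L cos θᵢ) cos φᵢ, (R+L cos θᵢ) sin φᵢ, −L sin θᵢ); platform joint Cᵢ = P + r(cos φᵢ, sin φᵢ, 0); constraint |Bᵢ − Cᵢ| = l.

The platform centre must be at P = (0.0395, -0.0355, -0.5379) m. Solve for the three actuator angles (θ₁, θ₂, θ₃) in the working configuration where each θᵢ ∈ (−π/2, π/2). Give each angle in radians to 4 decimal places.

φ1=0.0° → target in arm frame (0.0395, -0.0355)
  A cos θ + B sin θ = C:  0.0605·cos θ + -0.5379·sin θ = -0.4356
  √(A²+B²)=0.5413;  θ1 = -1.4588+2.5062 ≈ 1.0474
rotate P by −φ2: (-0.0505, -0.0165, -0.5379)
  A cos θ + B sin θ = C:  0.1505·cos θ + -0.5379·sin θ = -0.4806
  √(A²+B²)=0.5586;  θ2 = -1.2980+2.6071 ≈ 1.3091
arm 3 (φ=240.0°): x'=0.0110, y'=0.0520
  A=0.0890, B=-0.5379, C=(l²−L²−A²−y'²−z²)/(2L)=-0.4499
  √(A²+B²)=0.5452;  θ3 = -1.4068+2.5413 ≈ 1.1345

θ₁ = 1.0474, θ₂ = 1.3091, θ₃ = 1.1345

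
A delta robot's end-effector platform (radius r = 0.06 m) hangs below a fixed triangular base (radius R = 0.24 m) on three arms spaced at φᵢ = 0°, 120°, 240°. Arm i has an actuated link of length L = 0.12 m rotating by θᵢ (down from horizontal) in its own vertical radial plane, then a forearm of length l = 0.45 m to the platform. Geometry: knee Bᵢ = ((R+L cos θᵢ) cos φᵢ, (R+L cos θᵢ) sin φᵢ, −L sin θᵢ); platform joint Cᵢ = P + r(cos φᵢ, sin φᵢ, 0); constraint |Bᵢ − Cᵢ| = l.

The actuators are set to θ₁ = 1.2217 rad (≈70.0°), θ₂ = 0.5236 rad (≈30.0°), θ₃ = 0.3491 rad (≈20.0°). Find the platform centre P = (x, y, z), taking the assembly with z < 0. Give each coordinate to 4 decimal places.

S1 = (0.2210·cos0.0°, 0.2210·sin0.0°, -0.1128) = (0.2210, 0.0000, -0.1128)
φ2=120.0°: virtual centre (-0.1420, 0.2459, -0.0600), radius l
arm 3 at φ=240.0°: e+L cos θ3 = 0.2928;  S3 = (-0.1464, -0.2535, -0.0410)
|S₂|²−|S₁|² = 0.0226;  |S₃|²−|S₁|² = 0.0258
linear system: -0.7260x+0.4918y = 0.0226−0.1055z; -0.7349x+-0.5071y = 0.0258−0.1434z
Cramer: x(z) = -0.0331+0.1700z;  y(z) = -0.0029+0.0364z
quadratic in z: (1.0302)z²+(0.1389)z+(-0.1252)=0, √Δ=0.7315 → z ∈ {-0.4224, 0.2876}; z = -0.4224 (taking z<0)
x = -0.1050, y = -0.0183

(-0.1050, -0.0183, -0.4224)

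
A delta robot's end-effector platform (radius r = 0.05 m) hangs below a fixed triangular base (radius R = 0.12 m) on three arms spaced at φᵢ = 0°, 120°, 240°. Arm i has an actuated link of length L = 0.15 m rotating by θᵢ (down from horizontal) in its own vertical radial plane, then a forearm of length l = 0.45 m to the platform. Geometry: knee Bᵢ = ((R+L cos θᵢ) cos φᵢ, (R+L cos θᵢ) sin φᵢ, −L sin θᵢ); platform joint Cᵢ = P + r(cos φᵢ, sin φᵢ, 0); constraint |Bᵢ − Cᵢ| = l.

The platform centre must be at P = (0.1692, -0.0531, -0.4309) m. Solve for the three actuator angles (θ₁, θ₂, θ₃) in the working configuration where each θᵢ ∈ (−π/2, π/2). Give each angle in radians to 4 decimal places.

θ₁ = -0.0876, θ₂ = 0.8723, θ₃ = 0.6107

φ1=0.0° → target in arm frame (0.1692, -0.0531)
  A=-0.0992, B=-0.4309, C=(l²−L²−A²−y'²−z²)/(2L)=-0.0611
  γ=atan2(-0.4309,-0.0992)=-1.7971;  ψ=arccos(-0.1382)=1.7095;  θ1=γ+ψ≈-0.0876
arm 2 (φ=120.0°): x'=-0.1306, y'=-0.1200
  e−x'=0.2006;  (l²−L²−(e−x')²−y'²−z²)/2L = -0.2010
  θ2 = atan2(B,A) + arccos(C/0.4753) = 0.8723
rotate P by −φ3: (-0.0386, 0.1731, -0.4309)
  A=0.1086, B=-0.4309, C=(l²−L²−A²−y'²−z²)/(2L)=-0.1581
  θ3 = atan2(B,A) + arccos(C/0.4444) = 0.6107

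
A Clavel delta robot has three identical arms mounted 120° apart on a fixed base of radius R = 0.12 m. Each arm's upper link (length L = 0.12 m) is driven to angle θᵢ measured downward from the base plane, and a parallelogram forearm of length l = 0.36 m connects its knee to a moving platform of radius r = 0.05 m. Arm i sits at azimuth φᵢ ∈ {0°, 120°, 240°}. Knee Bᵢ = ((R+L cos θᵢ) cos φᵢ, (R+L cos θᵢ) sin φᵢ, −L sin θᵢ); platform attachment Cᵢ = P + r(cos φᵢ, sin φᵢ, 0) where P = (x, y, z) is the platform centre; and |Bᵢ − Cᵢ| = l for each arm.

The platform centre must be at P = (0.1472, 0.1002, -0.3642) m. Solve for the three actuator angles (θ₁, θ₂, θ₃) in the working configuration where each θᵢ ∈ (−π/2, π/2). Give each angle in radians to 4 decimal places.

θ₁ = 0.1747, θ₂ = 0.7860, θ₃ = 1.3966

arm 1 (φ=0.0°): x'=0.1472, y'=0.1002
  e−x'=-0.0772;  (l²−L²−(e−x')²−y'²−z²)/2L = -0.1393
  √(A²+B²)=0.3723;  θ1 = -1.7797+1.9544 ≈ 0.1747
rotate P by −φ2: (0.0132, -0.1776, -0.3642)
  A cos θ + B sin θ = C:  0.0568·cos θ + -0.3642·sin θ = -0.2175
  √(A²+B²)=0.3686;  θ2 = -1.4160+2.2020 ≈ 0.7860
rotate P by −φ3: (-0.1604, 0.0774, -0.3642)
  e−x'=0.2304;  (l²−L²−(e−x')²−y'²−z²)/2L = -0.3188
  √(A²+B²)=0.4309;  θ3 = -1.0068+2.4034 ≈ 1.3966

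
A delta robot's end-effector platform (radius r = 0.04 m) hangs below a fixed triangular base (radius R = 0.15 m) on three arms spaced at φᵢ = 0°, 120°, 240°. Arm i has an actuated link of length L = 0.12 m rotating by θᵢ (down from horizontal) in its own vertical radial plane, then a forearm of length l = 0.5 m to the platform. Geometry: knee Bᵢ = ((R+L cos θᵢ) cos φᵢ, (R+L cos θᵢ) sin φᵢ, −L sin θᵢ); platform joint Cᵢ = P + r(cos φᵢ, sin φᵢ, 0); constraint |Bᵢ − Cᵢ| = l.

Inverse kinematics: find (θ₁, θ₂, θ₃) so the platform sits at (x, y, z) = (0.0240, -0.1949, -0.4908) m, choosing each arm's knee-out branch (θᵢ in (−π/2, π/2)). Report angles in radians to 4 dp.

φ1=0.0° → target in arm frame (0.0240, -0.1949)
  e−x'=0.0860;  (l²−L²−(e−x')²−y'²−z²)/2L = -0.2111
  γ=atan2(-0.4908,0.0860)=-1.3973;  ψ=arccos(-0.4237)=2.0083;  θ1=γ+ψ≈0.6110
φ2=120.0° → target in arm frame (-0.1808, 0.0767)
  e−x'=0.2908;  (l²−L²−(e−x')²−y'²−z²)/2L = -0.3988
  γ=atan2(-0.4908,0.2908)=-1.0359;  ψ=arccos(-0.6991)=2.3450;  θ2=γ+ψ≈1.3090
rotate P by −φ3: (0.1568, 0.1182, -0.4908)
  e−x'=-0.0468;  (l²−L²−(e−x')²−y'²−z²)/2L = -0.0894
  γ=atan2(-0.4908,-0.0468)=-1.6658;  ψ=arccos(-0.1813)=1.7531;  θ3=γ+ψ≈0.0873

θ₁ = 0.6110, θ₂ = 1.3090, θ₃ = 0.0873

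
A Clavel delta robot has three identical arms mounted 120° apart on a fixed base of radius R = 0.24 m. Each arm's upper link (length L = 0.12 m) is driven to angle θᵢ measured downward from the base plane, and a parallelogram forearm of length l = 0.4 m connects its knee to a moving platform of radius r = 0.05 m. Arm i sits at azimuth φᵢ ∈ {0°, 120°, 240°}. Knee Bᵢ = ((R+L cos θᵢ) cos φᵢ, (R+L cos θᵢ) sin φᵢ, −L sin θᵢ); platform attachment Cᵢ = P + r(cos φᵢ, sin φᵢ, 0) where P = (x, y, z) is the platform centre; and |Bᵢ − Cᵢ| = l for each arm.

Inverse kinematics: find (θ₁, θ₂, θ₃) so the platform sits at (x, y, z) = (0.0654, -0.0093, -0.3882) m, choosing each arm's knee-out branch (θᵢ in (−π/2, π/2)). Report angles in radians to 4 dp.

rotate P by −φ1: (0.0654, -0.0093, -0.3882)
  e−x'=0.1246;  (l²−L²−(e−x')²−y'²−z²)/2L = -0.0863
  √(A²+B²)=0.4077;  θ1 = -1.2602+1.7841 ≈ 0.5239
arm 2 (φ=120.0°): x'=-0.0408, y'=-0.0520
  e−x'=0.2308;  (l²−L²−(e−x')²−y'²−z²)/2L = -0.2544
  √(A²+B²)=0.4516;  θ2 = -1.0345+2.1691 ≈ 1.1346
rotate P by −φ3: (-0.0246, 0.0613, -0.3882)
  e−x'=0.2146;  (l²−L²−(e−x')²−y'²−z²)/2L = -0.2289
  θ3 = atan2(B,A) + arccos(C/0.4436) = 1.0472

θ₁ = 0.5239, θ₂ = 1.1346, θ₃ = 1.0472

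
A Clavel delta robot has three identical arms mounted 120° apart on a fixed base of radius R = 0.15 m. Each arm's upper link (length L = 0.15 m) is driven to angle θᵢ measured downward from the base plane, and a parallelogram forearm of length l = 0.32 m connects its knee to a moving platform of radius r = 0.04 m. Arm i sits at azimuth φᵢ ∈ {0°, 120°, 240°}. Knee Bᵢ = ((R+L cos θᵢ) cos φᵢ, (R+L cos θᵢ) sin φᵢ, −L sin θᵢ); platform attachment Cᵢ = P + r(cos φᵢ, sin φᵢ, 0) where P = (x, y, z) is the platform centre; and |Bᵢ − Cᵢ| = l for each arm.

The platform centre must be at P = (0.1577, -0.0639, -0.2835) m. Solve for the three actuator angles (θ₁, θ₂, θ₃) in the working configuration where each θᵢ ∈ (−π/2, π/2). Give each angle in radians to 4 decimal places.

rotate P by −φ1: (0.1577, -0.0639, -0.2835)
  A=-0.0477, B=-0.2835, C=(l²−L²−A²−y'²−z²)/(2L)=-0.0228
  γ=atan2(-0.2835,-0.0477)=-1.7375;  ψ=arccos(-0.0792)=1.6501;  θ1=γ+ψ≈-0.0874
arm 2 (φ=120.0°): x'=-0.1342, y'=-0.1046
  e−x'=0.2442;  (l²−L²−(e−x')²−y'²−z²)/2L = -0.2368
  √(A²+B²)=0.3742;  θ2 = -0.8598+2.2561 ≈ 1.3964
φ3=240.0° → target in arm frame (-0.0235, 0.1685)
  e−x'=0.1335;  (l²−L²−(e−x')²−y'²−z²)/2L = -0.1557
  γ=atan2(-0.2835,0.1335)=-1.1307;  ψ=arccos(-0.4967)=2.0906;  θ3=γ+ψ≈0.9600

θ₁ = -0.0874, θ₂ = 1.3964, θ₃ = 0.9600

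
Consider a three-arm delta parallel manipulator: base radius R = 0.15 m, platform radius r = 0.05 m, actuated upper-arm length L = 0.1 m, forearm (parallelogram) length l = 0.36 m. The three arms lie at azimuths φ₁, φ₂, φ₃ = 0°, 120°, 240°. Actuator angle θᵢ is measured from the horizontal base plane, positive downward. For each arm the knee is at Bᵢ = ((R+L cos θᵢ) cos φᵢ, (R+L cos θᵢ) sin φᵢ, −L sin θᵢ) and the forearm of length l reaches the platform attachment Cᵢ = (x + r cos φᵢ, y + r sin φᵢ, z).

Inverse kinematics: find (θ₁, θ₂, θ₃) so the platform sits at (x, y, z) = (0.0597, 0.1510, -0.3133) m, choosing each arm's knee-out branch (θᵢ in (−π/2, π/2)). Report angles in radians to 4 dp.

θ₁ = 0.1751, θ₂ = -0.0870, θ₃ = 1.3092

arm 1 (φ=0.0°): x'=0.0597, y'=0.1510
  e−x'=0.0403;  (l²−L²−(e−x')²−y'²−z²)/2L = -0.0149
  γ=atan2(-0.3133,0.0403)=-1.4429;  ψ=arccos(-0.0472)=1.6180;  θ1=γ+ψ≈0.1751
rotate P by −φ2: (0.1009, -0.1272, -0.3133)
  A=-0.0009, B=-0.3133, C=(l²−L²−A²−y'²−z²)/(2L)=0.0263
  √(A²+B²)=0.3133;  θ2 = -1.5737+1.4867 ≈ -0.0870
arm 3 (φ=240.0°): x'=-0.1606, y'=-0.0238
  e−x'=0.2606;  (l²−L²−(e−x')²−y'²−z²)/2L = -0.2352
  γ=atan2(-0.3133,0.2606)=-0.8769;  ψ=arccos(-0.5772)=2.1861;  θ3=γ+ψ≈1.3092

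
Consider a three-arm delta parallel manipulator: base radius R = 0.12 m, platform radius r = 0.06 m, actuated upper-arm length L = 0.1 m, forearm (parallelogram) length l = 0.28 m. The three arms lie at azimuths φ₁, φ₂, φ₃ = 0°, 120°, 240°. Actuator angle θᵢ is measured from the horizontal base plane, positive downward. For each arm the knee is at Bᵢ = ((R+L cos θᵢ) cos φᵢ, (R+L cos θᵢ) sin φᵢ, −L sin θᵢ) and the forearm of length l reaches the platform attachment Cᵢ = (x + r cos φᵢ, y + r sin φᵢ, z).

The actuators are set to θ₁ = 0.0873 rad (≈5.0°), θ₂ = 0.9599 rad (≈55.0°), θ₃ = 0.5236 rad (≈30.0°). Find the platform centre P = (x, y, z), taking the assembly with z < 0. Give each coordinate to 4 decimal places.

arm 1 at φ=0.0°: e+L cos θ1 = 0.1596;  S1 = (0.1596, 0.0000, -0.0087)
arm 2 at φ=120.0°: e+L cos θ2 = 0.1174;  S2 = (-0.0587, 0.1016, -0.0819)
S3 = (0.1466·cos240.0°, 0.1466·sin240.0°, -0.0500) = (-0.0733, -0.1270, -0.0500)
subtract pairs → two planes through P
[-0.4366 0.2033 -0.1464]·P = -0.0051;  [-0.4658 -0.2539 -0.0826]·P = -0.0016
det = 0.2056;  x = 0.0078+-0.2625z,  y = -0.0082+0.1564z
quadratic in z: (1.0934)z²+(0.0946)z+(-0.0552)=0, √Δ=0.5004 → z ∈ {-0.2721, 0.1856}; z = -0.2721 (taking z<0)
x = 0.0792, y = -0.0507

(0.0792, -0.0507, -0.2721)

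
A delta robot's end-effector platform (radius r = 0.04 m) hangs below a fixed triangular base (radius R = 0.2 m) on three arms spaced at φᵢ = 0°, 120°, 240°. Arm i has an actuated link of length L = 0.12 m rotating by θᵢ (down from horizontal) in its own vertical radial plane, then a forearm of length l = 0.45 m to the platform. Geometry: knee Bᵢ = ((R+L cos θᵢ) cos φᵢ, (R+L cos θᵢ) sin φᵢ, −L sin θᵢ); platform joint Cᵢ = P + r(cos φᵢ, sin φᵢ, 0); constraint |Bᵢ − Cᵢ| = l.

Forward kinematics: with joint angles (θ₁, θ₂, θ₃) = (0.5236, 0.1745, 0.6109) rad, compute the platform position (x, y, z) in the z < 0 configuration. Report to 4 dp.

(-0.0163, 0.0487, -0.4087)

O1 = (0.2639·cos0.0°, 0.2639·sin0.0°, -0.0600) = (0.2639, 0.0000, -0.0600)
arm 2 at φ=120.0°: (R−r)+L cos θ2 = 0.2782;  O2 = (-0.1391, 0.2409, -0.0208)
O3 = (0.2583·cos240.0°, 0.2583·sin240.0°, -0.0688) = (-0.1291, -0.2237, -0.0688)
eliminate P² terms by subtracting sphere 1 from 2 and 3
[-0.8060 0.4818 0.0783]·P = 0.0046;  [-0.7861 -0.4474 -0.0177]·P = -0.0018
det = 0.7394;  x = -0.0016+0.0359z,  y = 0.0068+-0.1025z
into |P−O₁|² = l²: 1.0118z² + 0.0995z + -0.1284 = 0;  Δ = 0.5294;  z = -0.4087 or 0.3104 → z<0 root = -0.4087
x = -0.0163, y = 0.0487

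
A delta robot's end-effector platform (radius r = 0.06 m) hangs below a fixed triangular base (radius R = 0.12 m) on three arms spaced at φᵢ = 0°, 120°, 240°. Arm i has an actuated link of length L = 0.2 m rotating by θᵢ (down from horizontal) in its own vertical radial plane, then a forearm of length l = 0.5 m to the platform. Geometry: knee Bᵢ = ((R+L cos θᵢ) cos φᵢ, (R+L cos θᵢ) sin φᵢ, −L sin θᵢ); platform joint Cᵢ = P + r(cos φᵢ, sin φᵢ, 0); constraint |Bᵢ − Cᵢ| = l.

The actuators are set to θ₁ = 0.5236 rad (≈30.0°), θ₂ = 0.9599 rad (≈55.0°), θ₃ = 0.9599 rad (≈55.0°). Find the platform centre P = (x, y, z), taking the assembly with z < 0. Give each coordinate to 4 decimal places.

(0.1282, 0.0000, -0.5888)

S1 = (0.2332·cos0.0°, 0.2332·sin0.0°, -0.1000) = (0.2332, 0.0000, -0.1000)
S2 = (0.1747·cos120.0°, 0.1747·sin120.0°, -0.1638) = (-0.0874, 0.1513, -0.1638)
φ3=240.0°: virtual centre (-0.0874, -0.1513, -0.1638), radius l
|S₂|²−|S₁|² = -0.0070;  |S₃|²−|S₁|² = -0.0070
[-0.6411 0.3026 -0.1277]·P = -0.0070;  [-0.6411 -0.3026 -0.1277]·P = -0.0070
Cramer: x(z) = 0.0109-0.1991z;  y(z) = 0.0000+0.0000z
quadratic in z: (1.0396)z²+(0.2885)z+(-0.1906)=0, √Δ=0.9359 → z ∈ {-0.5888, 0.3113}; z = -0.5888 (taking z<0)
x = 0.1282, y = 0.0000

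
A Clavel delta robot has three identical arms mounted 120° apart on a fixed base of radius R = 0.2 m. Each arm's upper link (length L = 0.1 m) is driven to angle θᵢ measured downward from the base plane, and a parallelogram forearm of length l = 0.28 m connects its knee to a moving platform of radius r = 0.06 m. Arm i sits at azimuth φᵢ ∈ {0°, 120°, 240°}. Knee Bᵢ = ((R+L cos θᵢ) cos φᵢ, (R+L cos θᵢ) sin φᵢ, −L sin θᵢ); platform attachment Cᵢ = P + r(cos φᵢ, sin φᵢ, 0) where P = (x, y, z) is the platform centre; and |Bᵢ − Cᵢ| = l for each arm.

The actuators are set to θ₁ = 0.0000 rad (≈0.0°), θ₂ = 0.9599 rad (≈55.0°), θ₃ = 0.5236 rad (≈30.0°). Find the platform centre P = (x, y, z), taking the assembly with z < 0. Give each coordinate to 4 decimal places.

φ1=0.0°: virtual centre (0.2400, 0.0000, 0.0000), radius l
S2 = (0.1974·cos120.0°, 0.1974·sin120.0°, -0.0819) = (-0.0987, 0.1709, -0.0819)
φ3=240.0°: virtual centre (-0.1133, -0.1962, -0.0500), radius l
eliminate P² terms by subtracting sphere 1 from 2 and 3
[-0.6774 0.3418 -0.1638]·P = -0.0119;  [-0.7066 -0.3925 -0.1000]·P = -0.0038
det = 0.5074;  x = 0.0118+-0.1941z,  y = -0.0116+0.0946z
quadratic in z: (1.0466)z²+(0.0864)z+(-0.0262)=0, √Δ=0.3421 → z ∈ {-0.2047, 0.1222}; z = -0.2047 (taking z<0)
x = 0.0515, y = -0.0310

(0.0515, -0.0310, -0.2047)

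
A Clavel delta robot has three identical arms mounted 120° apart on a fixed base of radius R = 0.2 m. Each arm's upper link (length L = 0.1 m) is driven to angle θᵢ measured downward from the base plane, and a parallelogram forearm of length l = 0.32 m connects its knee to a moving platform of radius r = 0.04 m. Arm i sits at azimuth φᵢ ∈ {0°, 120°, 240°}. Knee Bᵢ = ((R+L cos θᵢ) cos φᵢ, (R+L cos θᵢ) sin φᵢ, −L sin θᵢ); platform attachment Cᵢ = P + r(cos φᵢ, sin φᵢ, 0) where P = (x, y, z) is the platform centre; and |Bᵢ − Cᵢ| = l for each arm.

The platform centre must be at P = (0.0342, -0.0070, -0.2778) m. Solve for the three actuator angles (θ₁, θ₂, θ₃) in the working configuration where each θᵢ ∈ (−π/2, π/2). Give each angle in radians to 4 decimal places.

arm 1 (φ=0.0°): x'=0.0342, y'=-0.0070
  e−x'=0.1258;  (l²−L²−(e−x')²−y'²−z²)/2L = -0.0032
  θ1 = atan2(B,A) + arccos(C/0.3050) = 0.4358
arm 2 (φ=120.0°): x'=-0.0232, y'=-0.0261
  A cos θ + B sin θ = C:  0.1832·cos θ + -0.2778·sin θ = -0.0950
  √(A²+B²)=0.3327;  θ2 = -0.9879+1.8604 ≈ 0.8725
rotate P by −φ3: (-0.0110, 0.0331, -0.2778)
  A cos θ + B sin θ = C:  0.1710·cos θ + -0.2778·sin θ = -0.0756
  θ3 = atan2(B,A) + arccos(C/0.3262) = 0.7858

θ₁ = 0.4358, θ₂ = 0.8725, θ₃ = 0.7858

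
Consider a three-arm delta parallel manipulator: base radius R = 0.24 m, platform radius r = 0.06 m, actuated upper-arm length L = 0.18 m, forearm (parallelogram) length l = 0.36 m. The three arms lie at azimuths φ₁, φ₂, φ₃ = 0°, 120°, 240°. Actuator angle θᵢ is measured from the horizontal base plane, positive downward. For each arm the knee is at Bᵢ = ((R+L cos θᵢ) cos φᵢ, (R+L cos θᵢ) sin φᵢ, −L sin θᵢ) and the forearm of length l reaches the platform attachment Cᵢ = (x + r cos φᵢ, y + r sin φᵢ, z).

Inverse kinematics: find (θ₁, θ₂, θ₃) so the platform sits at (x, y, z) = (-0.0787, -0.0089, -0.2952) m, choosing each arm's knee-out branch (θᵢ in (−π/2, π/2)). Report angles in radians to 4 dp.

arm 1 (φ=0.0°): x'=-0.0787, y'=-0.0089
  e−x'=0.2587;  (l²−L²−(e−x')²−y'²−z²)/2L = -0.1582
  θ1 = atan2(B,A) + arccos(C/0.3925) = 1.1344
φ2=120.0° → target in arm frame (0.0316, 0.0726)
  e−x'=0.1484;  (l²−L²−(e−x')²−y'²−z²)/2L = -0.0478
  √(A²+B²)=0.3304;  θ2 = -1.1051+1.7161 ≈ 0.6110
arm 3 (φ=240.0°): x'=0.0471, y'=-0.0637
  A cos θ + B sin θ = C:  0.1329·cos θ + -0.2952·sin θ = -0.0324
  √(A²+B²)=0.3238;  θ3 = -1.1477+1.6711 ≈ 0.5235

θ₁ = 1.1344, θ₂ = 0.6110, θ₃ = 0.5235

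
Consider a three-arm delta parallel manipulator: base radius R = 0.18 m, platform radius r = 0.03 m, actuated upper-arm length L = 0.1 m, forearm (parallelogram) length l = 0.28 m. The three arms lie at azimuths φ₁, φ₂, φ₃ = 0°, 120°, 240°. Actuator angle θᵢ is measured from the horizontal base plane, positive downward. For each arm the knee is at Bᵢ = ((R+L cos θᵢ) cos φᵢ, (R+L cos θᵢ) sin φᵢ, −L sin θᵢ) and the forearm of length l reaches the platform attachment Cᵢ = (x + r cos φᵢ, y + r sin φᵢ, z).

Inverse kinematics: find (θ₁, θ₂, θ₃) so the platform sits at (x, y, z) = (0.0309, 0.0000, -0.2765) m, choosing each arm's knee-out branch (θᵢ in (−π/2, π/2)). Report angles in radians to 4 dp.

θ₁ = 0.7850, θ₂ = 1.1346, θ₃ = 1.1346

arm 1 (φ=0.0°): x'=0.0309, y'=0.0000
  A=0.1191, B=-0.2765, C=(l²−L²−A²−y'²−z²)/(2L)=-0.1112
  γ=atan2(-0.2765,0.1191)=-1.1641;  ψ=arccos(-0.3693)=1.9491;  θ1=γ+ψ≈0.7850
φ2=120.0° → target in arm frame (-0.0154, -0.0268)
  A=0.1654, B=-0.2765, C=(l²−L²−A²−y'²−z²)/(2L)=-0.1807
  √(A²+B²)=0.3222;  θ2 = -1.0316+2.1662 ≈ 1.1346
arm 3 (φ=240.0°): x'=-0.0155, y'=0.0268
  A=0.1655, B=-0.2765, C=(l²−L²−A²−y'²−z²)/(2L)=-0.1807
  √(A²+B²)=0.3222;  θ3 = -1.0316+2.1662 ≈ 1.1346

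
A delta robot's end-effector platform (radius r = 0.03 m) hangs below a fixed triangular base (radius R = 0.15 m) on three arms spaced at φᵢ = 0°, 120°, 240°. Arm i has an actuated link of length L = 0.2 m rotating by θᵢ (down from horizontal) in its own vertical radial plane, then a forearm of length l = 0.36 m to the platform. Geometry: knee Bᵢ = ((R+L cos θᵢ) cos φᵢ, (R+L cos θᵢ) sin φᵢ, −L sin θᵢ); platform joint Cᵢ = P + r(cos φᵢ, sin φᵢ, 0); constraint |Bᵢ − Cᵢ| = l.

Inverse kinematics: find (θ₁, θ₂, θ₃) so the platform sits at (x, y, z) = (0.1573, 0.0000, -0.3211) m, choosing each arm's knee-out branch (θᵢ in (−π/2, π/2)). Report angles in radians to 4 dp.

θ₁ = -0.0002, θ₂ = 1.0474, θ₃ = 1.0474

φ1=0.0° → target in arm frame (0.1573, 0.0000)
  e−x'=-0.0373;  (l²−L²−(e−x')²−y'²−z²)/2L = -0.0372
  θ1 = atan2(B,A) + arccos(C/0.3233) = -0.0002
φ2=120.0° → target in arm frame (-0.0786, -0.1362)
  A cos θ + B sin θ = C:  0.1986·cos θ + -0.3211·sin θ = -0.1788
  θ2 = atan2(B,A) + arccos(C/0.3776) = 1.0474
rotate P by −φ3: (-0.0787, 0.1362, -0.3211)
  e−x'=0.1987;  (l²−L²−(e−x')²−y'²−z²)/2L = -0.1788
  √(A²+B²)=0.3776;  θ3 = -1.0168+2.0641 ≈ 1.0474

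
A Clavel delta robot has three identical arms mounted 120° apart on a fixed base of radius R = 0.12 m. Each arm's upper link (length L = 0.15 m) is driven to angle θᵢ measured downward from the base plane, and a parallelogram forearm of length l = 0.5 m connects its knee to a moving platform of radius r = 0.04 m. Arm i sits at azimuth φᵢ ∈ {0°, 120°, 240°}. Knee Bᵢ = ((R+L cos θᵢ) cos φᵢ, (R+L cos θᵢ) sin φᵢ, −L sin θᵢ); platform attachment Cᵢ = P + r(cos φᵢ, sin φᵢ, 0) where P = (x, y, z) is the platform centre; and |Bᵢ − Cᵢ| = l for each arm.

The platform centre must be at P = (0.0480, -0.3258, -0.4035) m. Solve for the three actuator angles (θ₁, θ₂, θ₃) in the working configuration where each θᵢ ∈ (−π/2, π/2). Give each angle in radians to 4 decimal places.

rotate P by −φ1: (0.0480, -0.3258, -0.4035)
  e−x'=0.0320;  (l²−L²−(e−x')²−y'²−z²)/2L = -0.1416
  γ=atan2(-0.4035,0.0320)=-1.4917;  ψ=arccos(-0.3498)=1.9282;  θ1=γ+ψ≈0.4365
arm 2 (φ=120.0°): x'=-0.3062, y'=0.1213
  e−x'=0.3862;  (l²−L²−(e−x')²−y'²−z²)/2L = -0.3305
  √(A²+B²)=0.5585;  θ2 = -0.8074+2.2040 ≈ 1.3966
rotate P by −φ3: (0.2582, 0.2045, -0.4035)
  A cos θ + B sin θ = C:  -0.1782·cos θ + -0.4035·sin θ = -0.0295
  √(A²+B²)=0.4411;  θ3 = -1.9866+1.6378 ≈ -0.3488

θ₁ = 0.4365, θ₂ = 1.3966, θ₃ = -0.3488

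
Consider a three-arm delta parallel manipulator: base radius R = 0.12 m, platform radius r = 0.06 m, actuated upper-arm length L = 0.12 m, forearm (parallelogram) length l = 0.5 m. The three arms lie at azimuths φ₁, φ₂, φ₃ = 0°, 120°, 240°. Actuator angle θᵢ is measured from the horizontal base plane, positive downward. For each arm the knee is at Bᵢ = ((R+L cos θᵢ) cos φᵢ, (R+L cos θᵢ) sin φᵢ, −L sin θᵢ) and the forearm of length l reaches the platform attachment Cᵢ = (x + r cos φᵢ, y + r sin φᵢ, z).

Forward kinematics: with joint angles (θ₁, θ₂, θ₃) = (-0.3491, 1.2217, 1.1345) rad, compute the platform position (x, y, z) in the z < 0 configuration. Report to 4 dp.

(0.3130, -0.0210, -0.4384)

φ1=0.0°: virtual centre (0.1728, 0.0000, 0.0410), radius l
O2 = (0.1010·cos120.0°, 0.1010·sin120.0°, -0.1128) = (-0.0505, 0.0875, -0.1128)
O3 = (0.1107·cos240.0°, 0.1107·sin240.0°, -0.1088) = (-0.0554, -0.0959, -0.1088)
|O₂|²−|O₁|² = -0.0086;  |O₃|²−|O₁|² = -0.0074
linear system: -0.4466x+0.1750y = -0.0086−-0.3076z; -0.4562x+-0.1918y = -0.0074−-0.2996z
det = 0.1655;  x = 0.0178+-0.6733z,  y = -0.0036+0.0396z
into |P−O₁|² = l²: 1.4549z² + 0.1262z + -0.2243 = 0;  Δ = 1.3213;  z = -0.4384 or 0.3516 → z<0 root = -0.4384
x = 0.3130, y = -0.0210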